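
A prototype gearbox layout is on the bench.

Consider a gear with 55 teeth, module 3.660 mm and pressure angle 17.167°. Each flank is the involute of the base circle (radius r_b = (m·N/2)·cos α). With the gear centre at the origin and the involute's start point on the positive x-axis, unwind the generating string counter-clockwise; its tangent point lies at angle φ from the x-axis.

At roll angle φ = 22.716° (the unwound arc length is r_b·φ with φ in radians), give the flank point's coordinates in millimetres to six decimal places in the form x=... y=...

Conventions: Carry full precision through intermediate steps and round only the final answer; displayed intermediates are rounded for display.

x=103.429515 y=1.966462

class = single-mesh tooth geometry [base-circle involute, m = 3.660, 55T]
pitch radius r_p = m·N/2 = 3.660·55/2 = 100.650000
base radius r_b = r_p·cos α = 100.650000·cos 17.167° = 96.165893
roll angle φ = 22.716° = 0.39646899 rad
x = r_b·(cos φ + φ·sin φ) = 103.429515
y = r_b·(sin φ − φ·cos φ) = 1.966462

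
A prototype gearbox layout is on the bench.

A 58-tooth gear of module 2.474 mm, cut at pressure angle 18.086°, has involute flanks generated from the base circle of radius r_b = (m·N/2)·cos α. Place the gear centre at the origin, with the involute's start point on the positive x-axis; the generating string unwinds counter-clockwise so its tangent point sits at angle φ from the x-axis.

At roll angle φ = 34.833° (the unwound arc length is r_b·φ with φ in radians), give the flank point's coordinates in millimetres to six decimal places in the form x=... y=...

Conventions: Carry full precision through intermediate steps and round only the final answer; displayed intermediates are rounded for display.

single-mesh involute tooth geometry (58T wheel at module 2.474)
pitch radius r_p = m·N/2 = 2.474·58/2 = 71.746000
base radius r_b = r_p·cos α = 71.746000·cos 18.086° = 68.201146
roll angle φ = 34.833° = 0.60795054 rad
x = r_b·(cos φ + φ·sin φ) = 79.663949
y = r_b·(sin φ − φ·cos φ) = 4.921957

x=79.663949 y=4.921957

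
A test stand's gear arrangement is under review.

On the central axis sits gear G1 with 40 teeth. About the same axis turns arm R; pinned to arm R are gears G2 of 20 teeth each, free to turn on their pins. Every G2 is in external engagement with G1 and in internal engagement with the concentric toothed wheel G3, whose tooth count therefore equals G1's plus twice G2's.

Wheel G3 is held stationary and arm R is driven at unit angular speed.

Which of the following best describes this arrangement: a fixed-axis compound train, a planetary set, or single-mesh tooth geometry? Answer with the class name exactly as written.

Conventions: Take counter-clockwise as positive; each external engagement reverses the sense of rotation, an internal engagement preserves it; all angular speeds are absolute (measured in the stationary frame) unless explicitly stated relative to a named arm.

planetary set

recognized (axles ride arm R): planetary set, 40/20/80 teeth
classification: planetary set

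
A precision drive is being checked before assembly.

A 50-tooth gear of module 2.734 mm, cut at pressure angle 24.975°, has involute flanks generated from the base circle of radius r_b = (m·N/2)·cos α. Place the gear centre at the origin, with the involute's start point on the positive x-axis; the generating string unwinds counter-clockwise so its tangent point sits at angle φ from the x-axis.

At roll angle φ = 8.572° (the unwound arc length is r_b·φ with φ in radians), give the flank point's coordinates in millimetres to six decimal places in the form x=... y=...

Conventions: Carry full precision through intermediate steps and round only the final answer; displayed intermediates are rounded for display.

topology: single-mesh involute geometry — m = 2.734, N = 50
pitch radius r_p = m·N/2 = 2.734·50/2 = 68.350000
base radius r_b = r_p·cos α = 68.350000·cos 24.975° = 61.958735
roll angle φ = 8.572° = 0.14960962 rad
x = r_b·(cos φ + φ·sin φ) = 62.648272
y = r_b·(sin φ − φ·cos φ) = 0.069006

x=62.648272 y=0.069006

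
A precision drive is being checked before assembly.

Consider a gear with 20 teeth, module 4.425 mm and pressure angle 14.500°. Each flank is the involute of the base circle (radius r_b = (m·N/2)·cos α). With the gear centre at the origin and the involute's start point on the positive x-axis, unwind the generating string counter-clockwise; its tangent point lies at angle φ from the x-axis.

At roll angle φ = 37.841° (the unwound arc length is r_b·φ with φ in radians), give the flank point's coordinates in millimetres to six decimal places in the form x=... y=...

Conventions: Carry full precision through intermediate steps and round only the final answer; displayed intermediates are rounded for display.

x=51.189469 y=3.937225

recognized (one wheel, involute flank): single-mesh tooth geometry, m = 4.425, N = 20
pitch radius r_p = m·N/2 = 4.425·20/2 = 44.250000
base radius r_b = r_p·cos α = 44.250000·cos 14.500° = 42.840533
roll angle φ = 37.841° = 0.66045004 rad
x = r_b·(cos φ + φ·sin φ) = 51.189469
y = r_b·(sin φ − φ·cos φ) = 3.937225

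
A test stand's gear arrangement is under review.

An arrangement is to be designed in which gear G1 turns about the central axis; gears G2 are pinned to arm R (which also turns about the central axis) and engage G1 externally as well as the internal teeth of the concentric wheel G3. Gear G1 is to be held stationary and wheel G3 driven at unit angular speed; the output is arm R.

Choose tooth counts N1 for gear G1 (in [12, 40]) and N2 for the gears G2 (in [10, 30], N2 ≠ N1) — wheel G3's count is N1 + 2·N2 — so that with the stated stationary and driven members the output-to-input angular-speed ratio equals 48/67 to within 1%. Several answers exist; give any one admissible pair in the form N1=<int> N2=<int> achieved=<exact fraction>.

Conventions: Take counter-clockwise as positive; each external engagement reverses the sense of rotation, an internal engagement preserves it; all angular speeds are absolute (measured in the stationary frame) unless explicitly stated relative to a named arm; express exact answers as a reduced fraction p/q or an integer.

N1=38 N2=29 achieved=48/67

design class (target 48/67): planetary set
Willis with ω_sun = 0: ω_arm/ω_ring = N3/(N1+N3); set equal to 48/67  ⇒  N3/N1 = (48/67)/(1 − 48/67) = 48/19
N3 = N1 + 2·N2  ⇒  N2/N1 = (N3/N1 − 1)/2 = (48/19 − 1)/2 = 29/38
smallest multiple with N1 ≥ 12 and N2 ≥ 10: k = 1  ⇒  N1 = 1·38 = 38, N2 = 1·29 = 29 (N1 ≤ 40, N2 ≤ 30, N2 ≠ N1 ✓), N3 = 38 + 2·29 = 96
check: N3/(N1+N3) with N1 = 38, N3 = 96 gives 48/67; |achieved − target| = 0 ≤ 12/1675 ✓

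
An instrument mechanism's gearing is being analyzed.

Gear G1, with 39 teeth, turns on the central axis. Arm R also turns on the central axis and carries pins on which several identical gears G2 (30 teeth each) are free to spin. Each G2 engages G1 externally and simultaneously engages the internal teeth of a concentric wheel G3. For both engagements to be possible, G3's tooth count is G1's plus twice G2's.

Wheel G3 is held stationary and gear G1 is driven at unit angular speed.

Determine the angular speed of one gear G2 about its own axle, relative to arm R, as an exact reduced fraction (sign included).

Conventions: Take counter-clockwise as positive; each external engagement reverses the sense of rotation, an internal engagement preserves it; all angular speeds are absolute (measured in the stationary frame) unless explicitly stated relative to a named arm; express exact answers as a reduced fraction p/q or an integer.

-429/460

class = planetary set [G3 = 39+2·30 = 99; Willis about the carrier]
ring teeth: 39 + 2·30 = 99
39(ω_sun−ω_arm) = −99(ω_ring−ω_arm),  ω_ring = 0, ω_sun = 1
39(1−ω_arm) = −99(0−ω_arm)  ⇒  138·ω_arm = 39  ⇒  ω_arm = 13/46
sun–planet mesh: 39·(1−13/46) = −30·(ω_p−ω_arm)  ⇒  ω_p−ω_arm = -429/460
exact speed ratio = -429/460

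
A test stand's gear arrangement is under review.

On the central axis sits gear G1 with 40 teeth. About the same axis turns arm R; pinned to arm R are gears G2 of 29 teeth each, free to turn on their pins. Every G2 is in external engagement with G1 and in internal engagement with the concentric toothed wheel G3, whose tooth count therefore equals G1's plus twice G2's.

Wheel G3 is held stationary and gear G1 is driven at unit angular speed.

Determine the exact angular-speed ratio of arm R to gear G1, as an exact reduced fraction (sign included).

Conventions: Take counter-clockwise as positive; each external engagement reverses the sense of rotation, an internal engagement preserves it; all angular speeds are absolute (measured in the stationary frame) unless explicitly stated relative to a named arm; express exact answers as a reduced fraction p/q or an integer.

recognized (axles ride arm R): planetary set, 40/29/98 teeth
ring teeth: 40 + 2·29 = 98
40(ω_sun−ω_arm) = −98(ω_ring−ω_arm),  ω_ring = 0, ω_sun = 1
40(1−ω_arm) = −98(0−ω_arm)  ⇒  138·ω_arm = 40  ⇒  ω_arm = 20/69
ω_out/ω_in = 20/69

20/69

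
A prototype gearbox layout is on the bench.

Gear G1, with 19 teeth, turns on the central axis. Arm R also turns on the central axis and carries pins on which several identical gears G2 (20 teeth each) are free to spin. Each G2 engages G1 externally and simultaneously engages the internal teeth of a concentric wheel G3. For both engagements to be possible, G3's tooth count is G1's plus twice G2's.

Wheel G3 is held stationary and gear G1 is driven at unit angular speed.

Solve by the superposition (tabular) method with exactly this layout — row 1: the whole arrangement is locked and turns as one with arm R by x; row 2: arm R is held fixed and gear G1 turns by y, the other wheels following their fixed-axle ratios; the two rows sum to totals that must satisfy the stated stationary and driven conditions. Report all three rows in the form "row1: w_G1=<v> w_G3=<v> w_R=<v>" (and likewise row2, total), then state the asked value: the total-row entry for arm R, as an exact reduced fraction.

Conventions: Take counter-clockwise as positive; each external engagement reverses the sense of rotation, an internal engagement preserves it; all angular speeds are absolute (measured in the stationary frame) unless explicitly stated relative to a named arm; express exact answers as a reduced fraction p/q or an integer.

row1: w_G1=19/78 w_G3=19/78 w_R=19/78
row2: w_G1=59/78 w_G3=-19/78 w_R=0
total: w_G1=1 w_G3=0 w_R=19/78
asked value: 19/78

planetary set (19T centre, 20T on arm, 59T internal) — Willis relation
row 1 — lock + rotate with arm: ω_sun = ω_ring = ω_arm = x
superposition row 2 [arm held]: sun y, ring −(19/59)·y, arm 0
boundary: total ω_ring = x − (19/59)·y = 0 and total ω_sun = x + y = 1  ⇒  y = 59/78, x = 19/78
row 2 ring = −(19/59)·59/78 = -19/78
totals (row 1 + row 2): sun 19/78 + 59/78 = 1, ring 19/78 + (-19/78) = 0, arm 19/78 + 0 = 19/78
asked cell (total, arm) = 19/78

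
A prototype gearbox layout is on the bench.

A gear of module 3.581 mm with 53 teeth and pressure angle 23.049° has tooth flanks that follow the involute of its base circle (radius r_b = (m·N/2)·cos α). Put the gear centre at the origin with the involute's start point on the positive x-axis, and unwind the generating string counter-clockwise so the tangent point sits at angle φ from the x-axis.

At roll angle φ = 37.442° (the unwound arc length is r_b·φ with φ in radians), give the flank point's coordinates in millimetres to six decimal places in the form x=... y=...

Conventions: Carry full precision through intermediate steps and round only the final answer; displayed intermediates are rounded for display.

single-mesh involute tooth geometry (53T wheel at module 3.581)
pitch radius r_p = m·N/2 = 3.581·53/2 = 94.896500
base radius r_b = r_p·cos α = 94.896500·cos 23.049° = 87.320946
roll angle φ = 37.442° = 0.65348618 rad
x = r_b·(cos φ + φ·sin φ) = 104.022067
y = r_b·(sin φ − φ·cos φ) = 7.781181

x=104.022067 y=7.781181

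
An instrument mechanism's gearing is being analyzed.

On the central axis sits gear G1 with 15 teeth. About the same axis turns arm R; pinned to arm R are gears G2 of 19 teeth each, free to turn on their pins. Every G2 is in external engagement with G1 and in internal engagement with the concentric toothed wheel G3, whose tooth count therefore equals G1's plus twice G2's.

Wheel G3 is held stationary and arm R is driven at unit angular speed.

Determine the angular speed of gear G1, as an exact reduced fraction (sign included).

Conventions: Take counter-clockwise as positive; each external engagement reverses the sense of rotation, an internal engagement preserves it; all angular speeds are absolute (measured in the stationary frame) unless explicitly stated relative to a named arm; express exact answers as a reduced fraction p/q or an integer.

68/15

recognized (axles ride arm R): planetary set, 15/19/53 teeth
ring teeth: 15 + 2·19 = 53
15(ω_sun−ω_arm) = −53(ω_ring−ω_arm),  ω_ring = 0, ω_arm = 1
ω_sun = 1 − (53/15)(0−1) = 68/15
exact speed ratio = 68/15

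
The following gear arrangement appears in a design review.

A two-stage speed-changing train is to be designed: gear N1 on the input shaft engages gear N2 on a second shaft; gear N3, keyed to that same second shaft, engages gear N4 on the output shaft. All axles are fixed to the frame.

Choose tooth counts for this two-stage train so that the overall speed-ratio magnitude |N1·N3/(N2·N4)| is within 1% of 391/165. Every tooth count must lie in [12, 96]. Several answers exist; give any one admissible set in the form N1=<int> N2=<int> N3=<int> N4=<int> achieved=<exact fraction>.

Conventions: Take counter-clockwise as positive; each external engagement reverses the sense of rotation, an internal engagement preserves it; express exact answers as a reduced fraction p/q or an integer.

topology: fixed-axis compound train — 2 stages, target 391/165
target = 391/165 in lowest terms: an exact hit needs N1·N3 = k·391 and N2·N4 = k·165 for one integer k, every count in [12, 96]; additionally prefer no 1:1 stage (N1 ≠ N2, N3 ≠ N4)
k = 1: no 1:1-free in-range split of k·391 and k·165 into factor pairs; take k = 2
k = 2: N1·N3 = 782 = 17·46, N2·N4 = 330 = 15·22
achieved = 17·46/(15·22) = 391/165; |achieved − target| = 0 ≤ 391/16500 ✓

N1=17 N2=15 N3=46 N4=22 achieved=391/165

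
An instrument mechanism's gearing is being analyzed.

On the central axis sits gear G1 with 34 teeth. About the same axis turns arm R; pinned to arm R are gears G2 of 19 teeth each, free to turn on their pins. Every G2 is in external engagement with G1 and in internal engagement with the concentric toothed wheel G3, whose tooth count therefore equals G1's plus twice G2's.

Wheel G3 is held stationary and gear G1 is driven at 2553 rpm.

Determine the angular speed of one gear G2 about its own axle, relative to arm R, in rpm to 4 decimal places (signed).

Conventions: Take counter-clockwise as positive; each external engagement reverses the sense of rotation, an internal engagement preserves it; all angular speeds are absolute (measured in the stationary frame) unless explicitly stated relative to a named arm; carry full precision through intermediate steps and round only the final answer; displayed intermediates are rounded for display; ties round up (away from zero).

-3103.1500 rpm

class = planetary set [G3 = 34+2·19 = 72; Willis about the carrier]
normalise by the input: solve with ω_sun = 1, then scale by 2553 rpm
ring teeth: 34 + 2·19 = 72
34(ω_sun−ω_arm) = −72(ω_ring−ω_arm),  ω_ring = 0, ω_sun = 1
34(1−ω_arm) = −72(0−ω_arm)  ⇒  106·ω_arm = 34  ⇒  ω_arm = 17/53
sun–planet mesh: 34·(1−17/53) = −19·(ω_p−ω_arm)  ⇒  ω_p−ω_arm = -1224/1007
scale: ω_p−ω_arm = -1224/1007 × 2553 rpm = -3103.1500 rpm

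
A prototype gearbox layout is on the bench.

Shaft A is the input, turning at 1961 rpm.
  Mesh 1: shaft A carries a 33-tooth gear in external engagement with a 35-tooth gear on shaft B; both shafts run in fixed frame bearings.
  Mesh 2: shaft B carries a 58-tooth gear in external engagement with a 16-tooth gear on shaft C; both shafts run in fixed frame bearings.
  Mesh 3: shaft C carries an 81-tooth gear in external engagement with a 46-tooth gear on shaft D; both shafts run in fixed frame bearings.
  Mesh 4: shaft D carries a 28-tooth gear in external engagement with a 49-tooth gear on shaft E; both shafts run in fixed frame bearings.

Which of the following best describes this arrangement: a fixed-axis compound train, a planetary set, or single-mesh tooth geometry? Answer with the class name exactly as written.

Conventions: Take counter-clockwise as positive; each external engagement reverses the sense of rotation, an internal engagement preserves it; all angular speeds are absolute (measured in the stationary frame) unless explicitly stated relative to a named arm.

topology: fixed-axis compound train — 4 meshes, A→E
classification: fixed-axis compound train

fixed-axis compound train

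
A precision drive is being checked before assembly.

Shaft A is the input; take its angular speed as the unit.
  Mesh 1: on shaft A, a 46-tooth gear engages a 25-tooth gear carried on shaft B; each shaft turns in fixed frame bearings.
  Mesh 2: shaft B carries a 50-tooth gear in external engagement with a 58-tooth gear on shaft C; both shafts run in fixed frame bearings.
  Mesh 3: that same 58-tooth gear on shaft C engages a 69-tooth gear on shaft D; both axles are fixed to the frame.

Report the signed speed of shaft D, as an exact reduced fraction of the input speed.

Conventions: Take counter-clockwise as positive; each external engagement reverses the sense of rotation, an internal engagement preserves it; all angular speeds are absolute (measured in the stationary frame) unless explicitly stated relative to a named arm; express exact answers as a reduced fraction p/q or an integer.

-4/3

3-mesh fixed-axis compound train (all bearings frame-fixed)
mesh 1 [46T→25T]: |ω|/ω_in = 1×46/25 = 46/25, sense flips to −
mesh 2 [50T→58T]: |ω|/ω_in = (46/25)×50/58 = 46/29, sense flips to +
mesh 3 [58T→69T]: |ω|/ω_in = (46/29)×58/69 = 4/3, sense flips to −
signed output speed (× input speed) = -4/3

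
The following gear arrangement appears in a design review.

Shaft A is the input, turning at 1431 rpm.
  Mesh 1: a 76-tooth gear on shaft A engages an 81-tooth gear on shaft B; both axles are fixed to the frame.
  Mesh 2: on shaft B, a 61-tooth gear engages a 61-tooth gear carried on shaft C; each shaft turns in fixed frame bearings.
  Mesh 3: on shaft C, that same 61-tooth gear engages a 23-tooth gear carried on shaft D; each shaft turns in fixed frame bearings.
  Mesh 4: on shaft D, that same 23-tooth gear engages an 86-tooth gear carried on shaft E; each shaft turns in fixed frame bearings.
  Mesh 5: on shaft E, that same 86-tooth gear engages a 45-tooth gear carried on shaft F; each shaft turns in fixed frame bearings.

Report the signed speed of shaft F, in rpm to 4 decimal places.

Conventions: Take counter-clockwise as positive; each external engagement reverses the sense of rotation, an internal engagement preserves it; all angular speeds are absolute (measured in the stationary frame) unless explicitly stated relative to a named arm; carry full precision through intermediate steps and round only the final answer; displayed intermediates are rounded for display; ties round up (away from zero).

topology: fixed-axis compound train — 5 meshes, A→F
mesh 1 [76T→81T]: ω = 1431.0000×76/81 = 1342.6667 rpm, sense flips to −
mesh 2 [61T→61T]: ω = 1342.6667×61/61 = 1342.6667 rpm, sense flips to +
mesh 3 [61T→23T]: ω = 1342.6667×61/23 = 3560.9855 rpm, sense flips to −
mesh 4 [23T→86T]: ω = 3560.9855×23/86 = 952.3566 rpm, sense flips to +
mesh 5 [86T→45T]: ω = 952.3566×86/45 = 1820.0593 rpm, sense flips to −
signed output speed = -1820.0593 rpm

-1820.0593 rpm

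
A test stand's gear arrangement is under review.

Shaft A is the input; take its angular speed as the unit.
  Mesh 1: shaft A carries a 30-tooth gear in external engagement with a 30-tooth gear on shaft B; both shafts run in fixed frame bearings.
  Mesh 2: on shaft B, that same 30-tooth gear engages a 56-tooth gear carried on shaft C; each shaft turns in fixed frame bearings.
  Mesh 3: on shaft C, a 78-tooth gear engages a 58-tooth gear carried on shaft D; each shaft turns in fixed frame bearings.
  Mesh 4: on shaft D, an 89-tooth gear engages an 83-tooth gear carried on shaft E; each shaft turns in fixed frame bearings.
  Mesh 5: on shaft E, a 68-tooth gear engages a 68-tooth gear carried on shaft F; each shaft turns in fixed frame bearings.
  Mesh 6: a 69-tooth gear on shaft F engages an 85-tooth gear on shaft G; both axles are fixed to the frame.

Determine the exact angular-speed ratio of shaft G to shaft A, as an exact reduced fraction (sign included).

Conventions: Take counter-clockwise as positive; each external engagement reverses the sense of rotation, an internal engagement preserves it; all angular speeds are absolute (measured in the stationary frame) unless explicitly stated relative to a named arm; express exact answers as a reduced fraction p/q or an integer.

718497/1145732

class = fixed-axis compound train [6 meshes; 6 ratios multiply, 6 sense flips]
mesh 1 [30T→30T]: running ratio 1, sense −
mesh 2 [30T→56T]: running ratio 15/28, sense +
mesh 3 [78T→58T]: running ratio 585/812, sense −
mesh 4 [89T→83T]: running ratio 52065/67396, sense +
mesh 5 [68T→68T]: running ratio 52065/67396, sense −
mesh 6 [69T→85T]: running ratio 718497/1145732, sense +
ω_out/ω_in = 718497/1145732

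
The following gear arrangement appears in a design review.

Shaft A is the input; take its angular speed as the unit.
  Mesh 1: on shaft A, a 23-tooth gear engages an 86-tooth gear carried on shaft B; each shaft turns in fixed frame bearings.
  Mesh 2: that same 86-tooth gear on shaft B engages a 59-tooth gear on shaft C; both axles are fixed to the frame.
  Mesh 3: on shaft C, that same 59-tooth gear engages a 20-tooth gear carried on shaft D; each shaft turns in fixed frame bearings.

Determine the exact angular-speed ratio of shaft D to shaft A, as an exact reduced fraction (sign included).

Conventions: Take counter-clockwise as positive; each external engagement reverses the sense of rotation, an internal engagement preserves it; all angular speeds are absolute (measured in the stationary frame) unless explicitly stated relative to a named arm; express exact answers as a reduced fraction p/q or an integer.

class = fixed-axis compound train [3 meshes; 3 ratios multiply, 3 sense flips]
mesh 1 [23T→86T]: running ratio 23/86, sense −
mesh 2 [86T→59T]: running ratio 23/59, sense +
mesh 3 [59T→20T]: running ratio 23/20, sense −
ω_out/ω_in = -23/20

-23/20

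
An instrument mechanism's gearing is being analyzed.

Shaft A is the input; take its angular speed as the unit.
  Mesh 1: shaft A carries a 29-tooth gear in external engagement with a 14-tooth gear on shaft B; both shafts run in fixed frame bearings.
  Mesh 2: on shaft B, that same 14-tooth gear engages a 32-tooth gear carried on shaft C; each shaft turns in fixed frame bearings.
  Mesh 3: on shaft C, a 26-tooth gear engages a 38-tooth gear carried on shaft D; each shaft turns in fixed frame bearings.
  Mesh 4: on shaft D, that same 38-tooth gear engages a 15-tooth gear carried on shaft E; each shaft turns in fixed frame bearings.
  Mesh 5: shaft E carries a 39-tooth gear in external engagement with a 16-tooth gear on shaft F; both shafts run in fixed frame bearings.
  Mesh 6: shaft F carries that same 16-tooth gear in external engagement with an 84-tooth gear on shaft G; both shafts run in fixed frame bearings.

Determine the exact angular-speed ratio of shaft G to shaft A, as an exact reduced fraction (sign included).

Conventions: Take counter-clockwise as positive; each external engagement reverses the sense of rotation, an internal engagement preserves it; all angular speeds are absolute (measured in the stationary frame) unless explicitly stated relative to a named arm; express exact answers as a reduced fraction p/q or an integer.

class = fixed-axis compound train [6 meshes; 6 ratios multiply, 6 sense flips]
mesh 1 [29T→14T]: running ratio 29/14, sense −
mesh 2 [14T→32T]: running ratio 29/32, sense +
mesh 3 [26T→38T]: running ratio 377/608, sense −
mesh 4 [38T→15T]: running ratio 377/240, sense +
mesh 5 [39T→16T]: running ratio 4901/1280, sense −
mesh 6 [16T→84T]: running ratio 4901/6720, sense +
ω_out/ω_in = 4901/6720

4901/6720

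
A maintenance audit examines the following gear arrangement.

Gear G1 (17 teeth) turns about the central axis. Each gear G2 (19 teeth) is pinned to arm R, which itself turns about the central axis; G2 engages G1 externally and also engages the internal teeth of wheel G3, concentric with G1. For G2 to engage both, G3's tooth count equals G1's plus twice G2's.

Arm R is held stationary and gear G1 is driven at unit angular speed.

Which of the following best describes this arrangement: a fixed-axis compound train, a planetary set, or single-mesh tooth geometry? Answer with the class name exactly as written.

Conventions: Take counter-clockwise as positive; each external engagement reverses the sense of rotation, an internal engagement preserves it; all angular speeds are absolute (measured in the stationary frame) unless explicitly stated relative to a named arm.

planetary set

planetary set (17T centre, 19T on arm, 55T internal) — Willis relation
classification: planetary set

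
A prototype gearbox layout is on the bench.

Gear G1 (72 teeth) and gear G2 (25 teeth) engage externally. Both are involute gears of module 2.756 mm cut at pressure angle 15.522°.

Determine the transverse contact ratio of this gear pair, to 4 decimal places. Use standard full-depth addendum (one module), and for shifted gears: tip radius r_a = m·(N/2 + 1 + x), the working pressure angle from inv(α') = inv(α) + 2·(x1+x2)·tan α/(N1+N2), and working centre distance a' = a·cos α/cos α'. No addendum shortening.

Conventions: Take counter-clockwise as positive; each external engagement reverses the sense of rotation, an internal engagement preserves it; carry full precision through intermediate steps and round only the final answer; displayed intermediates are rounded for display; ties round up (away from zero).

single-mesh involute tooth geometry (72T engaging 25T at module 2.756)
base radii: r_b1 = 95.597371, r_b2 = 33.193532
tip radii: r_a1 = 101.972000, r_a2 = 37.206000
no profile shift: α' = α, a' = a
action lengths: √(r_a1²−r_b1²) = 35.488469, √(r_a2²−r_b2²) = 16.807019
base pitch p_b = π·m·cos α = 8.342444
CR = (35.488469 + 16.807019 − 133.666000·sin 15.52200°)/8.342444 = 1.980876
contact ratio ≈ 1.9809

1.9809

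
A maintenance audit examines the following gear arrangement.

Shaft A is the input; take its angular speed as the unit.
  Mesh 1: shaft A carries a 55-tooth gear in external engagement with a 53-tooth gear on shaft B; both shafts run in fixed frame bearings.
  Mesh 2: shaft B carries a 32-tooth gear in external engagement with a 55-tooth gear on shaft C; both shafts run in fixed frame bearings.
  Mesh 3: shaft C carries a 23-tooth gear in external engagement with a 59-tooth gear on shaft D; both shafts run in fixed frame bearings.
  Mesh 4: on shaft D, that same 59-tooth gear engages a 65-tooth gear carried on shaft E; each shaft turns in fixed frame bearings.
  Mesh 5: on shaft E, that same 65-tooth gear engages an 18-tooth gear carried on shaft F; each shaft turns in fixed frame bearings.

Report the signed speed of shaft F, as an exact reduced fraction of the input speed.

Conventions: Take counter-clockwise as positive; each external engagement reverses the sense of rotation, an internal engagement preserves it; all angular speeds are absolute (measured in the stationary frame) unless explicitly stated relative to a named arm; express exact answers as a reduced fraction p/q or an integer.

-368/477

5-mesh fixed-axis compound train (all bearings frame-fixed)
mesh 1 [55T→53T]: |ω|/ω_in = 1×55/53 = 55/53, sense flips to −
mesh 2 [32T→55T]: |ω|/ω_in = (55/53)×32/55 = 32/53, sense flips to +
mesh 3 [23T→59T]: |ω|/ω_in = (32/53)×23/59 = 736/3127, sense flips to −
mesh 4 [59T→65T]: |ω|/ω_in = (736/3127)×59/65 = 736/3445, sense flips to +
mesh 5 [65T→18T]: |ω|/ω_in = (736/3445)×65/18 = 368/477, sense flips to −
signed output speed (× input speed) = -368/477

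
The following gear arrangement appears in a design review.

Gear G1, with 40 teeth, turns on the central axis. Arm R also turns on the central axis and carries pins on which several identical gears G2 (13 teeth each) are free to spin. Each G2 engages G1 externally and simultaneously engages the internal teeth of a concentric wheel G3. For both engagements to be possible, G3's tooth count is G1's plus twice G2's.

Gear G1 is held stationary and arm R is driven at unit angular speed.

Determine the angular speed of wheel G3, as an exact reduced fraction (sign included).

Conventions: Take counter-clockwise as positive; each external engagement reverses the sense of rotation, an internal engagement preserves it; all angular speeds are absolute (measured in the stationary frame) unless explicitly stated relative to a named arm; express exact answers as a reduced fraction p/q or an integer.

planetary set (40T centre, 13T on arm, 66T internal) — Willis relation
ring teeth: 40 + 2·13 = 66
40(ω_sun−ω_arm) = −66(ω_ring−ω_arm),  ω_sun = 0, ω_arm = 1
ω_ring = 1 − (40/66)(0−1) = 53/33
exact speed ratio = 53/33

53/33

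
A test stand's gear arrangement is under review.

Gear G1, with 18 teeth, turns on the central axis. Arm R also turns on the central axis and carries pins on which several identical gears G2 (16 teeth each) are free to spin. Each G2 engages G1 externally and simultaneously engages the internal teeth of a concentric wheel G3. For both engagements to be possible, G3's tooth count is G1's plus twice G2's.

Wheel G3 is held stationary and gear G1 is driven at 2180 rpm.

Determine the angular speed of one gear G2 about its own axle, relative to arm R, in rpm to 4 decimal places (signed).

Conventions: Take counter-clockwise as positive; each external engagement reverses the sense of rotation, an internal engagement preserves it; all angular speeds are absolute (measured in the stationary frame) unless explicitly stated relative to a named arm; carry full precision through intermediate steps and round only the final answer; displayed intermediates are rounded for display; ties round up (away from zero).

-1803.3088 rpm

topology: planetary set — G1 18T / G2 16T / G3 50T, arm = carrier (Willis)
normalise by the input: solve with ω_sun = 1, then scale by 2180 rpm
ring teeth: 18 + 2·16 = 50
18(ω_sun−ω_arm) = −50(ω_ring−ω_arm),  ω_ring = 0, ω_sun = 1
18(1−ω_arm) = −50(0−ω_arm)  ⇒  68·ω_arm = 18  ⇒  ω_arm = 9/34
sun–planet mesh: 18·(1−9/34) = −16·(ω_p−ω_arm)  ⇒  ω_p−ω_arm = -225/272
scale: ω_p−ω_arm = -225/272 × 2180 rpm = -1803.3088 rpm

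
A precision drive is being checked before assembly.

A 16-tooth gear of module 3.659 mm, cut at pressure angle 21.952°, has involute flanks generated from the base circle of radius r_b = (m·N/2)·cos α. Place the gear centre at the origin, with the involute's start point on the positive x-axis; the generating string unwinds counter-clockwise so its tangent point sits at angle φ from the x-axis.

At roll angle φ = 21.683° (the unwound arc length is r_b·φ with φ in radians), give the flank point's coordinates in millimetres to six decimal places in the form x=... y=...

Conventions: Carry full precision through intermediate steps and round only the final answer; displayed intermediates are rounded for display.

class = single-mesh tooth geometry [base-circle involute, m = 3.659, 16T]
pitch radius r_p = m·N/2 = 3.659·16/2 = 29.272000
base radius r_b = r_p·cos α = 29.272000·cos 21.952° = 27.149703
roll angle φ = 21.683° = 0.37843974 rad
x = r_b·(cos φ + φ·sin φ) = 29.024791
y = r_b·(sin φ − φ·cos φ) = 0.483506

x=29.024791 y=0.483506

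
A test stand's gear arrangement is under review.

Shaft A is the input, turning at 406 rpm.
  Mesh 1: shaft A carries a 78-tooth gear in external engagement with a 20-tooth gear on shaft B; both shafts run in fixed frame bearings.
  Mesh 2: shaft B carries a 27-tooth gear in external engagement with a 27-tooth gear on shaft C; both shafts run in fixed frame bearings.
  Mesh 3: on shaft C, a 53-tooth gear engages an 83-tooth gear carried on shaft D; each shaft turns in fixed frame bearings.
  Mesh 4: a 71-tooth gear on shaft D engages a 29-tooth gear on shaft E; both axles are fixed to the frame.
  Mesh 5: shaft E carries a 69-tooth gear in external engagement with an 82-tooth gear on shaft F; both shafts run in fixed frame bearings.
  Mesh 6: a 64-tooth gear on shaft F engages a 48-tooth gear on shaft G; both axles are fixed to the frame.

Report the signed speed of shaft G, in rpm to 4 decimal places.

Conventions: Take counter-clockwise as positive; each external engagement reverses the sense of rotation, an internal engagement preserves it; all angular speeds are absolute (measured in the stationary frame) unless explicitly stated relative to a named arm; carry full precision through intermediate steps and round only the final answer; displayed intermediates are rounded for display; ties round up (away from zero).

class = fixed-axis compound train [6 meshes; 6 ratios multiply, 6 sense flips]
mesh 1 [78T→20T]: ω = 406.0000×78/20 = 1583.4000 rpm, sense flips to −
mesh 2 [27T→27T]: ω = 1583.4000×27/27 = 1583.4000 rpm, sense flips to +
mesh 3 [53T→83T]: ω = 1583.4000×53/83 = 1011.0867 rpm, sense flips to −
mesh 4 [71T→29T]: ω = 1011.0867×71/29 = 2475.4193 rpm, sense flips to +
mesh 5 [69T→82T]: ω = 2475.4193×69/82 = 2082.9748 rpm, sense flips to −
mesh 6 [64T→48T]: ω = 2082.9748×64/48 = 2777.2997 rpm, sense flips to +
signed output speed = +2777.2997 rpm

+2777.2997 rpm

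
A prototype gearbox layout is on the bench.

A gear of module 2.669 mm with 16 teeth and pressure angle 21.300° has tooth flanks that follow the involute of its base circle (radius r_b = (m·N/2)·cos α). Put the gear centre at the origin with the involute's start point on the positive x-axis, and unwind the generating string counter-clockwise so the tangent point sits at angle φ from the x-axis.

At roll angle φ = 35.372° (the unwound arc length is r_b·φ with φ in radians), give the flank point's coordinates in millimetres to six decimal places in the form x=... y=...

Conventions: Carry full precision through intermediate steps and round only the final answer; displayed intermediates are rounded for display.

x=23.330836 y=1.501609

class = single-mesh tooth geometry [base-circle involute, m = 2.669, 16T]
pitch radius r_p = m·N/2 = 2.669·16/2 = 21.352000
base radius r_b = r_p·cos α = 21.352000·cos 21.300° = 19.893471
roll angle φ = 35.372° = 0.61735786 rad
x = r_b·(cos φ + φ·sin φ) = 23.330836
y = r_b·(sin φ − φ·cos φ) = 1.501609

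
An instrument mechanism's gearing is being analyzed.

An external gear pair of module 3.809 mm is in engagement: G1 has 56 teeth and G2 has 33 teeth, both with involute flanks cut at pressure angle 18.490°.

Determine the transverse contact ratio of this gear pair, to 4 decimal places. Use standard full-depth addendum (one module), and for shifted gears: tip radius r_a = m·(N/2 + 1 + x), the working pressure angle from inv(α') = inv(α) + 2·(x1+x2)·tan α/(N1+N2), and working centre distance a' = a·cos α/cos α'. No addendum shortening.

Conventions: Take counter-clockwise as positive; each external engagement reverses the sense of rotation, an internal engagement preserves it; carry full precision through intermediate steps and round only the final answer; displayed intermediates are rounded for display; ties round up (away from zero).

1.8049

recognized (one external pair, fixed centres): single-mesh tooth geometry, m = 3.809, N1 = 56, N2 = 33
base radii: r_b1 = 101.146519, r_b2 = 59.604199
tip radii: r_a1 = 110.461000, r_a2 = 66.657500
no profile shift: α' = α, a' = a
action lengths: √(r_a1²−r_b1²) = 44.396105, √(r_a2²−r_b2²) = 29.842282
base pitch p_b = π·m·cos α = 11.348613
CR = (44.396105 + 29.842282 − 169.500500·sin 18.49000°)/11.348613 = 1.804903
contact ratio ≈ 1.8049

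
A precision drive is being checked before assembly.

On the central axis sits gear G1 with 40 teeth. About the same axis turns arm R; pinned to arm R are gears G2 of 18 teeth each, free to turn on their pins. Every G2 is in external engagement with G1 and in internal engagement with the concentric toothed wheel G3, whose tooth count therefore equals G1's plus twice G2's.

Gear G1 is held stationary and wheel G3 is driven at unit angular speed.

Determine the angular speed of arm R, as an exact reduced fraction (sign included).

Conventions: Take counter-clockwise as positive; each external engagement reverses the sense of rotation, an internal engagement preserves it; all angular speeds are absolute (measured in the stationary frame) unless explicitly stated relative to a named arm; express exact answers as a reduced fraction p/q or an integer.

19/29

topology: planetary set — G1 40T / G2 18T / G3 76T, arm = carrier (Willis)
ring teeth: 40 + 2·18 = 76
40(ω_sun−ω_arm) = −76(ω_ring−ω_arm),  ω_sun = 0, ω_ring = 1
40(0−ω_arm) = −76(1−ω_arm)  ⇒  116·ω_arm = 76  ⇒  ω_arm = 19/29
exact speed ratio = 19/29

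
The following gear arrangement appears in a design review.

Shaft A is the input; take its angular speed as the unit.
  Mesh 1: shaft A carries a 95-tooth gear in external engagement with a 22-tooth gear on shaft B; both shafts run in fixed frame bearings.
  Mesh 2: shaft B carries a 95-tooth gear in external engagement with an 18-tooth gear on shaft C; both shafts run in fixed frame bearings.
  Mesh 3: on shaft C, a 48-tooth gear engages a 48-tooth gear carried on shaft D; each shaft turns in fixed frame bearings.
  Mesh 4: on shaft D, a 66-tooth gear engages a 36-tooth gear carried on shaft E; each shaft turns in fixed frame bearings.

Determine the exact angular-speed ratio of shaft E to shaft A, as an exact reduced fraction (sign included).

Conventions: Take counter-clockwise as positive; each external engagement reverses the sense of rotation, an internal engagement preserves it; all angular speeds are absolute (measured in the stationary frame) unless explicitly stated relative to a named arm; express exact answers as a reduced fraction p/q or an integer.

9025/216

class = fixed-axis compound train [4 meshes; 4 ratios multiply, 4 sense flips]
mesh 1 [95T→22T]: running ratio 95/22, sense −
mesh 2 [95T→18T]: running ratio 9025/396, sense +
mesh 3 [48T→48T]: running ratio 9025/396, sense −
mesh 4 [66T→36T]: running ratio 9025/216, sense +
ω_out/ω_in = 9025/216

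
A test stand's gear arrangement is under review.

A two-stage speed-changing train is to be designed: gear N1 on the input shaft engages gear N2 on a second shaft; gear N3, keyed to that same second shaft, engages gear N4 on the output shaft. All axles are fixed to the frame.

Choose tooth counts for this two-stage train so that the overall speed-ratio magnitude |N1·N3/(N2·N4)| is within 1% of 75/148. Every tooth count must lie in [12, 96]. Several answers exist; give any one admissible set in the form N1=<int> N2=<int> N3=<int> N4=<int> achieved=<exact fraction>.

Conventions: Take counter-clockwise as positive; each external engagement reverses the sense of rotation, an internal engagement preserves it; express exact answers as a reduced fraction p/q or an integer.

topology: fixed-axis compound train — 2 stages, target 75/148
target = 75/148 in lowest terms: an exact hit needs N1·N3 = k·75 and N2·N4 = k·148 for one integer k, every count in [12, 96]; additionally prefer no 1:1 stage (N1 ≠ N2, N3 ≠ N4)
k = 1…2: no 1:1-free in-range split of k·75 and k·148 into factor pairs; take k = 3
k = 3: N1·N3 = 225 = 15·15, N2·N4 = 444 = 12·37
achieved = 15·15/(12·37) = 75/148; |achieved − target| = 0 ≤ 3/592 ✓

N1=15 N2=12 N3=15 N4=37 achieved=75/148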